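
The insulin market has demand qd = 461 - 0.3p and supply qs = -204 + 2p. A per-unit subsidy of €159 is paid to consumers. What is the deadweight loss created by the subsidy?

Pre-subsidy: 461 - 0.3p = -204 + 2p gives p* = 6650/23, q* = 8608/23.
With the rebate, buyers effectively pay pb = ps − 159, where ps is the price sellers receive.
Demand in terms of ps becomes qd = 461 − 0.3(ps − 159) = 508.7 - 0.3ps. Setting this equal to supply: 508.7 - 0.3ps = -204 + 2ps, so ps = 7127/23.
Buyers pay pb = 7127/23 − 159 = 3470/23; q' = -204 + 2·(7127/23) = 9562/23.
The subsidy expands output by 9562/23 − 8608/23 = 954/23 past the efficient level; on those units the gap between marginal cost and willingness to pay runs from 0 up to 159.
DWL = ½ × 159 × 954/23 = 75843/23.

Deadweight loss = 75843/23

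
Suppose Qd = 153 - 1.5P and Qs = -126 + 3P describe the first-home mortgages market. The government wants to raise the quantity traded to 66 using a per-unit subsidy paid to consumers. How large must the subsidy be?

At Q = 66, invert demand for the buyer price: Pb = (153 − 66)/1.5 = 58; invert supply for the seller price: Ps = (66 − (-126))/3 = 64.
The subsidy must fill the gap: s = Ps − Pb = 64 − 58 = 6.

Required subsidy s = 6 per unit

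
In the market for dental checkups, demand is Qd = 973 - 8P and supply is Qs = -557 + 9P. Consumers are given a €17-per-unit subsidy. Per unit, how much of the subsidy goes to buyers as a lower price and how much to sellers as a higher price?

Pre-subsidy: 973 - 8P = -557 + 9P gives P* = 90, Q* = 253.
With the rebate, buyers effectively pay Pb = Ps − 17, where Ps is the price sellers receive.
Demand in terms of Ps becomes Qd = 973 − 8(Ps − 17) = 1109 - 8Ps. Setting this equal to supply: 1109 - 8Ps = -557 + 9Ps, so Ps = 98.
Buyers pay Pb = 98 − 17 = 81; Q' = -557 + 9·98 = 325.
Buyers' price falls by P* − Pb = 90 − 81 = 9; sellers' price rises by Ps − P* = 98 − 90 = 8.

Buyers gain €9 per unit; sellers gain €8 per unit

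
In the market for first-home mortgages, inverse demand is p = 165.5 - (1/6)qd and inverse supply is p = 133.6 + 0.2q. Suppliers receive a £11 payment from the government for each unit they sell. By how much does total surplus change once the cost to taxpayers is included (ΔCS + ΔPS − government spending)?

Pre-subsidy: 165.5 - (1/6)q = 133.6 + 0.2q gives q* = 87 and p* = 151.
With the subsidy, sellers receive ps = pb + 11 for each unit, where pb is the price buyers pay.
On the curves, pb = 165.5 - (1/6)q and ps = 133.6 + 0.2q; the wedge ps − pb = 11 gives 133.6 + 0.2q − (165.5 - (1/6)q) = 11, so q' = 117.
Then pb = 165.5 − (1/6)·117 = 146 and ps = 133.6 + 0.2·117 = 157.
ΔCS = ½(87 + 117)(151 − 146) = 510; ΔPS = ½(87 + 117)(157 − 151) = 612.
Government spending = 11 × 117 = 1287.
Net change = 510 + 612 − 1287 = -165. The loss equals the DWL triangle ½·11·30.

Net change in total surplus = -£165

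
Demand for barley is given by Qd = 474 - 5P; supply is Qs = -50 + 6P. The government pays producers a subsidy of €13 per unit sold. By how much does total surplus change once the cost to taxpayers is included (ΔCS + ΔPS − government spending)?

Pre-subsidy: 474 - 5P = -50 + 6P gives P* = 524/11, Q* = 2594/11.
With the subsidy, sellers receive Ps = Pb + 13 for each unit, where Pb is the price buyers pay.
Supply in terms of Pb becomes Qs = -50 + 6(Pb + 13) = 28 + 6Pb. Setting this equal to demand: 474 - 5Pb = 28 + 6Pb, so Pb = 446/11.
Sellers receive Ps = 446/11 + 13 = 589/11; Q' = 474 − 5·(446/11) = 2984/11.
ΔCS = ½(2594/11 + 2984/11)(524/11 − 446/11) = 217542/121; ΔPS = ½(2594/11 + 2984/11)(589/11 − 524/11) = 181285/121.
Government spending = 13 × 2984/11 = 38792/11.
Net change = 217542/121 + 181285/121 − 38792/11 = -2535/11. The loss equals the DWL triangle ½·13·390/11.

Net change in total surplus = -2535/11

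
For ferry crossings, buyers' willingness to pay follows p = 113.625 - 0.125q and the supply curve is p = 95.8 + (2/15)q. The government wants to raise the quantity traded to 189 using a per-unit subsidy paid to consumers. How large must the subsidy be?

Required subsidy s = 31 per unit

At q = 189, from the demand curve buyers pay pb = 113.625 − 0.125·189 = 90; from the supply curve sellers need ps = 95.8 + (2/15)·189 = 121.
The subsidy must fill the gap: s = ps − pb = 121 − 90 = 31.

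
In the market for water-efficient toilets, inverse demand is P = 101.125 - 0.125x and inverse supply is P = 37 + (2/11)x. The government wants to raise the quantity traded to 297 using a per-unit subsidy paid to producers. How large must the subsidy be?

Required subsidy s = 27 per unit

At x = 297, from the demand curve buyers pay Pb = 101.125 − 0.125·297 = 64; from the supply curve sellers need Ps = 37 + (2/11)·297 = 91.
The subsidy must fill the gap: s = Ps − Pb = 91 − 64 = 27.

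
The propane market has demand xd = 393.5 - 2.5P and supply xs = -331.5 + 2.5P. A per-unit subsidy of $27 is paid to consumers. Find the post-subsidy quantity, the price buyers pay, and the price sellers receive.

Pre-subsidy: 393.5 - 2.5P = -331.5 + 2.5P gives P* = 145, x* = 31.
With the rebate, buyers effectively pay Pb = Ps − 27, where Ps is the price sellers receive.
Demand in terms of Ps becomes xd = 393.5 − 2.5(Ps − 27) = 461 - 2.5Ps. Setting this equal to supply: 461 - 2.5Ps = -331.5 + 2.5Ps, so Ps = 158.5.
Buyers pay Pb = 158.5 − 27 = 131.5; x' = -331.5 + 2.5·158.5 = 64.75.

x' = 64.75; buyers pay $131.5; sellers receive $158.5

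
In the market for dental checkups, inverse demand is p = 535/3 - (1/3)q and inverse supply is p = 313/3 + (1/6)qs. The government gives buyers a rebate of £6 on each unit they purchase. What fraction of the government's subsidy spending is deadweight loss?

Pre-subsidy: 535/3 - (1/3)q = 313/3 + (1/6)q gives q* = 148 and p* = 129.
With the rebate, buyers effectively pay pb = ps − 6, where ps is the price sellers receive.
On the curves, pb = 535/3 - (1/3)q and ps = 313/3 + (1/6)q; the wedge ps − pb = 6 gives 313/3 + (1/6)q − (535/3 - (1/3)q) = 6, so q' = 160.
Then pb = 535/3 − (1/3)·160 = 125 and ps = 313/3 + (1/6)·160 = 131.
ΔCS = ½(148 + 160)(129 − 125) = 616; ΔPS = ½(148 + 160)(131 − 129) = 308.
Government spending = 6 × 160 = 960.
DWL = ½ × 6 × (160 − 148) = 36; fraction = 36 / 960 = 0.0375.

DWL / government spending = 0.0375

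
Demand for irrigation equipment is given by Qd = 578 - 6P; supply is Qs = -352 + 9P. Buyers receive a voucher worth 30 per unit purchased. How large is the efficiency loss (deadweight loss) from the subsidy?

Pre-subsidy: 578 - 6P = -352 + 9P gives P* = 62, Q* = 206.
With the rebate, buyers effectively pay Pb = Ps − 30, where Ps is the price sellers receive.
Demand in terms of Ps becomes Qd = 578 − 6(Ps − 30) = 758 - 6Ps. Setting this equal to supply: 758 - 6Ps = -352 + 9Ps, so Ps = 74.
Buyers pay Pb = 74 − 30 = 44; Q' = -352 + 9·74 = 314.
The subsidy expands output by 314 − 206 = 108 past the efficient level; on those units the gap between marginal cost and willingness to pay runs from 0 up to 30.
DWL = ½ × 30 × 108 = 1620.

Deadweight loss = 1620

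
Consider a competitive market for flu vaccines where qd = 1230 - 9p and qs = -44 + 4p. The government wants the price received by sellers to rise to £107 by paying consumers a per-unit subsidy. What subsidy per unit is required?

At a seller price of 107, quantity supplied is -44 + 4·107 = 384.
Buyers absorb 384 only when they pay pb with 1230 − 9·pb = 384, i.e. pb = 94.
s = ps − pb = 107 − 94 = 13.

Required subsidy s = £13 per unit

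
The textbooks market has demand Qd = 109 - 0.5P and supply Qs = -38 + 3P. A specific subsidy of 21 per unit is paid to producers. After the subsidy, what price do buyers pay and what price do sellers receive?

Pre-subsidy: 109 - 0.5P = -38 + 3P gives P* = 42, Q* = 88.
With the subsidy, sellers receive Ps = Pb + 21 for each unit, where Pb is the price buyers pay.
Supply in terms of Pb becomes Qs = -38 + 3(Pb + 21) = 25 + 3Pb. Setting this equal to demand: 109 - 0.5Pb = 25 + 3Pb, so Pb = 24.
Sellers receive Ps = 24 + 21 = 45; Q' = 109 − 0.5·24 = 97.

Buyers pay 24; sellers receive 45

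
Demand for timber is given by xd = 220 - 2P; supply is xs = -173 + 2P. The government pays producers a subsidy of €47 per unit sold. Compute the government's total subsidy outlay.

Government cost = €3313.5

Pre-subsidy: 220 - 2P = -173 + 2P gives P* = 98.25, x* = 23.5.
With the subsidy, sellers receive Ps = Pb + 47 for each unit, where Pb is the price buyers pay.
Supply in terms of Pb becomes xs = -173 + 2(Pb + 47) = -79 + 2Pb. Setting this equal to demand: 220 - 2Pb = -79 + 2Pb, so Pb = 74.75.
Sellers receive Ps = 74.75 + 47 = 121.75; x' = 220 − 2·74.75 = 70.5.
Government outlay = subsidy × quantity = 47 × 70.5 = 3313.5.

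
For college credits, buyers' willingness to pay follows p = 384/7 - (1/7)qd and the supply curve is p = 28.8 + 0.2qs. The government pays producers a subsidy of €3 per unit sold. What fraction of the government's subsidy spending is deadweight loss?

DWL / government spending = 35/678

Pre-subsidy: 384/7 - (1/7)q = 28.8 + 0.2q gives q* = 76 and p* = 44.
With the subsidy, sellers receive ps = pb + 3 for each unit, where pb is the price buyers pay.
On the curves, pb = 384/7 - (1/7)q and ps = 28.8 + 0.2q; the wedge ps − pb = 3 gives 28.8 + 0.2q − (384/7 - (1/7)q) = 3, so q' = 84.75.
Then pb = 384/7 − (1/7)·84.75 = 42.75 and ps = 28.8 + 0.2·84.75 = 45.75.
ΔCS = ½(76 + 84.75)(44 − 42.75) = 100.46875; ΔPS = ½(76 + 84.75)(45.75 − 44) = 140.65625.
Government spending = 3 × 84.75 = 254.25.
DWL = ½ × 3 × (84.75 − 76) = 13.125; fraction = 13.125 / 254.25 = 35/678.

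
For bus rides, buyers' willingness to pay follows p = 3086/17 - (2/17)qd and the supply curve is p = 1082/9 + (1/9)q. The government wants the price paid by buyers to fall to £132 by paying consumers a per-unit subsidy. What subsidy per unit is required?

Required subsidy s = £35 per unit

At a buyer price of 132, quantity demanded is 1543 − 8.5·132 = 421.
Sellers supply 421 only when they receive ps = 1082/9 + (1/9)·421 = 167.
s = ps − pb = 167 − 132 = 35.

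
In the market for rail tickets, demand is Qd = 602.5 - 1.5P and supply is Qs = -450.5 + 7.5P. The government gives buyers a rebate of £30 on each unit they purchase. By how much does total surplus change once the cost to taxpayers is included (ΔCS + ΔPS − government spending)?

Pre-subsidy: 602.5 - 1.5P = -450.5 + 7.5P gives P* = 117, Q* = 427.
With the rebate, buyers effectively pay Pb = Ps − 30, where Ps is the price sellers receive.
Demand in terms of Ps becomes Qd = 602.5 − 1.5(Ps − 30) = 647.5 - 1.5Ps. Setting this equal to supply: 647.5 - 1.5Ps = -450.5 + 7.5Ps, so Ps = 122.
Buyers pay Pb = 122 − 30 = 92; Q' = -450.5 + 7.5·122 = 464.5.
ΔCS = ½(427 + 464.5)(117 − 92) = 11143.75; ΔPS = ½(427 + 464.5)(122 − 117) = 2228.75.
Government spending = 30 × 464.5 = 13935.
Net change = 11143.75 + 2228.75 − 13935 = -562.5. The loss equals the DWL triangle ½·30·37.5.

Net change in total surplus = -£562.5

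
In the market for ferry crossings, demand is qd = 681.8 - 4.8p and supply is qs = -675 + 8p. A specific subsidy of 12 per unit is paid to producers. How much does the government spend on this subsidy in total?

Pre-subsidy: 681.8 - 4.8p = -675 + 8p gives p* = 106, q* = 173.
With the subsidy, sellers receive ps = pb + 12 for each unit, where pb is the price buyers pay.
Supply in terms of pb becomes qs = -675 + 8(pb + 12) = -579 + 8pb. Setting this equal to demand: 681.8 - 4.8pb = -579 + 8pb, so pb = 98.5.
Sellers receive ps = 98.5 + 12 = 110.5; q' = 681.8 − 4.8·98.5 = 209.
Government outlay = subsidy × quantity = 12 × 209 = 2508.

Government cost = 2508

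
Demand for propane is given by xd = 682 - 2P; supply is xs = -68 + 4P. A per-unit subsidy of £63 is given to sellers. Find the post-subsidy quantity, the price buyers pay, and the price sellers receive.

x' = 516; buyers pay £83; sellers receive £146

Pre-subsidy: 682 - 2P = -68 + 4P gives P* = 125, x* = 432.
With the subsidy, sellers receive Ps = Pb + 63 for each unit, where Pb is the price buyers pay.
Supply in terms of Pb becomes xs = -68 + 4(Pb + 63) = 184 + 4Pb. Setting this equal to demand: 682 - 2Pb = 184 + 4Pb, so Pb = 83.
Sellers receive Ps = 83 + 63 = 146; x' = 682 − 2·83 = 516.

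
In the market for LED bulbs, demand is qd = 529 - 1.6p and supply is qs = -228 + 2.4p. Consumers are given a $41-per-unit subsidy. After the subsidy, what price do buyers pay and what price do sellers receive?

Buyers pay $164.65; sellers receive $205.65

Pre-subsidy: 529 - 1.6p = -228 + 2.4p gives p* = 189.25, q* = 226.2.
With the rebate, buyers effectively pay pb = ps − 41, where ps is the price sellers receive.
Demand in terms of ps becomes qd = 529 − 1.6(ps − 41) = 594.6 - 1.6ps. Setting this equal to supply: 594.6 - 1.6ps = -228 + 2.4ps, so ps = 205.65.
Buyers pay pb = 205.65 − 41 = 164.65; q' = -228 + 2.4·205.65 = 265.56.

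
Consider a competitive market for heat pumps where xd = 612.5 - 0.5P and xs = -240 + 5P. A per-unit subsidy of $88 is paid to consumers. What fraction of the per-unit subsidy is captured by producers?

Pre-subsidy: 612.5 - 0.5P = -240 + 5P gives P* = 155, x* = 535.
With the rebate, buyers effectively pay Pb = Ps − 88, where Ps is the price sellers receive.
Demand in terms of Ps becomes xd = 612.5 − 0.5(Ps − 88) = 656.5 - 0.5Ps. Setting this equal to supply: 656.5 - 0.5Ps = -240 + 5Ps, so Ps = 163.
Buyers pay Pb = 163 − 88 = 75; x' = -240 + 5·163 = 575.
Buyers' price falls by P* − Pb = 155 − 75 = 80; sellers' price rises by Ps − P* = 163 − 155 = 8.
So producers capture 8/88 = 1/11 of each unit of subsidy.

Producer share = 1/11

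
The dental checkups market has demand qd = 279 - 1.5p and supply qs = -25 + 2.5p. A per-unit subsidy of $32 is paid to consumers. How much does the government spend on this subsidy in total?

Pre-subsidy: 279 - 1.5p = -25 + 2.5p gives p* = 76, q* = 165.
With the rebate, buyers effectively pay pb = ps − 32, where ps is the price sellers receive.
Demand in terms of ps becomes qd = 279 − 1.5(ps − 32) = 327 - 1.5ps. Setting this equal to supply: 327 - 1.5ps = -25 + 2.5ps, so ps = 88.
Buyers pay pb = 88 − 32 = 56; q' = -25 + 2.5·88 = 195.
Government outlay = subsidy × quantity = 32 × 195 = 6240.

Government cost = $6240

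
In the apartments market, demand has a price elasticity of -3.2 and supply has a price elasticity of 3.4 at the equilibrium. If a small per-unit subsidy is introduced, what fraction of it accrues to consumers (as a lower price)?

For a small subsidy around the equilibrium, the benefit split depends on the relative slopes, which at a point are proportional to the elasticities.
Buyer share = εs/(εs + |εd|) = 3.4/(3.4 + 3.2) = 17/33; seller share = |εd|/(εs + |εd|) = 16/33.

Consumer share = 17/33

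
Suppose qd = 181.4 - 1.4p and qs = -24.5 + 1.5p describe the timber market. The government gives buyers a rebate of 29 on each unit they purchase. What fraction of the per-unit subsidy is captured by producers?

Producer share = 14/29

Pre-subsidy: 181.4 - 1.4p = -24.5 + 1.5p gives p* = 71, q* = 82.
With the rebate, buyers effectively pay pb = ps − 29, where ps is the price sellers receive.
Demand in terms of ps becomes qd = 181.4 − 1.4(ps − 29) = 222 - 1.4ps. Setting this equal to supply: 222 - 1.4ps = -24.5 + 1.5ps, so ps = 85.
Buyers pay pb = 85 − 29 = 56; q' = -24.5 + 1.5·85 = 103.
Buyers' price falls by p* − pb = 71 − 56 = 15; sellers' price rises by ps − p* = 85 − 71 = 14.
So producers capture 14/29 = 14/29 of each unit of subsidy.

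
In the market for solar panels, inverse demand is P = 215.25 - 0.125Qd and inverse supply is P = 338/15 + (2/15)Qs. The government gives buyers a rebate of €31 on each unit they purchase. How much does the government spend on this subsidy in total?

Pre-subsidy: 215.25 - 0.125Q = 338/15 + (2/15)Q gives Q* = 746 and P* = 122.
With the rebate, buyers effectively pay Pb = Ps − 31, where Ps is the price sellers receive.
On the curves, Pb = 215.25 - 0.125Q and Ps = 338/15 + (2/15)Q; the wedge Ps − Pb = 31 gives 338/15 + (2/15)Q − (215.25 - 0.125Q) = 31, so Q' = 866.
Then Pb = 215.25 − 0.125·866 = 107 and Ps = 338/15 + (2/15)·866 = 138.
Government outlay = subsidy × quantity = 31 × 866 = 26846.

Government cost = €26846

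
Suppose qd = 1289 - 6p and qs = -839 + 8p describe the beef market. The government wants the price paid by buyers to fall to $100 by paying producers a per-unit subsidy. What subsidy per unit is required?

Required subsidy s = $91 per unit

At a buyer price of 100, quantity demanded is 1289 − 6·100 = 689.
Sellers supply 689 only when they receive ps with -839 + 8·ps = 689, i.e. ps = 191.
s = ps − pb = 191 − 100 = 91.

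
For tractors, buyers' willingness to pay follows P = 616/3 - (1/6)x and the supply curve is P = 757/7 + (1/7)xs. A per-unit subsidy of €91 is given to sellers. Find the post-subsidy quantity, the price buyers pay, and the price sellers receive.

x' = 608; buyers pay €104; sellers receive €195

Pre-subsidy: 616/3 - (1/6)x = 757/7 + (1/7)x gives x* = 314 and P* = 153.
With the subsidy, sellers receive Ps = Pb + 91 for each unit, where Pb is the price buyers pay.
On the curves, Pb = 616/3 - (1/6)x and Ps = 757/7 + (1/7)x; the wedge Ps − Pb = 91 gives 757/7 + (1/7)x − (616/3 - (1/6)x) = 91, so x' = 608.
Then Pb = 616/3 − (1/6)·608 = 104 and Ps = 757/7 + (1/7)·608 = 195.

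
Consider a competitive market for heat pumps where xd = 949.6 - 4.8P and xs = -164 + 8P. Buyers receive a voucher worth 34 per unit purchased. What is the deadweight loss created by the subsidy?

Deadweight loss = 1734

Pre-subsidy: 949.6 - 4.8P = -164 + 8P gives P* = 87, x* = 532.
With the rebate, buyers effectively pay Pb = Ps − 34, where Ps is the price sellers receive.
Demand in terms of Ps becomes xd = 949.6 − 4.8(Ps − 34) = 1112.8 - 4.8Ps. Setting this equal to supply: 1112.8 - 4.8Ps = -164 + 8Ps, so Ps = 99.75.
Buyers pay Pb = 99.75 − 34 = 65.75; x' = -164 + 8·99.75 = 634.
The subsidy expands output by 634 − 532 = 102 past the efficient level; on those units the gap between marginal cost and willingness to pay runs from 0 up to 34.
DWL = ½ × 34 × 102 = 1734.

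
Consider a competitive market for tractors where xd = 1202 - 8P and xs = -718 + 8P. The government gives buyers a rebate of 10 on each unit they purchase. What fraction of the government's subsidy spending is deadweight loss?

Pre-subsidy: 1202 - 8P = -718 + 8P gives P* = 120, x* = 242.
With the rebate, buyers effectively pay Pb = Ps − 10, where Ps is the price sellers receive.
Demand in terms of Ps becomes xd = 1202 − 8(Ps − 10) = 1282 - 8Ps. Setting this equal to supply: 1282 - 8Ps = -718 + 8Ps, so Ps = 125.
Buyers pay Pb = 125 − 10 = 115; x' = -718 + 8·125 = 282.
ΔCS = ½(242 + 282)(120 − 115) = 1310; ΔPS = ½(242 + 282)(125 − 120) = 1310.
Government spending = 10 × 282 = 2820.
DWL = ½ × 10 × (282 − 242) = 200; fraction = 200 / 2820 = 10/141.

DWL / government spending = 10/141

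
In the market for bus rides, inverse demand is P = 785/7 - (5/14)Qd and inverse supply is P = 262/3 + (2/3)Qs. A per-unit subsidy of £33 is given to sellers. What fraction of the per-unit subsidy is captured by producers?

Pre-subsidy: 785/7 - (5/14)Q = 262/3 + (2/3)Q gives Q* = 1042/43 and P* = 4450/43.
With the subsidy, sellers receive Ps = Pb + 33 for each unit, where Pb is the price buyers pay.
On the curves, Pb = 785/7 - (5/14)Q and Ps = 262/3 + (2/3)Q; the wedge Ps − Pb = 33 gives 262/3 + (2/3)Q − (785/7 - (5/14)Q) = 33, so Q' = 2428/43.
Then Pb = 785/7 − (5/14)·(2428/43) = 3955/43 and Ps = 262/3 + (2/3)·(2428/43) = 5374/43.
Buyers' price falls by P* − Pb = 4450/43 − 3955/43 = 495/43; sellers' price rises by Ps − P* = 5374/43 − 4450/43 = 924/43.
So producers capture (924/43)/33 = 28/43 of each unit of subsidy.

Producer share = 28/43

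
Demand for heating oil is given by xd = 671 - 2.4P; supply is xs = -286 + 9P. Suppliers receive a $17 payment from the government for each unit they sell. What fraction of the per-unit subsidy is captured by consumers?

Consumer share = 15/19

Pre-subsidy: 671 - 2.4P = -286 + 9P gives P* = 1595/19, x* = 8921/19.
With the subsidy, sellers receive Ps = Pb + 17 for each unit, where Pb is the price buyers pay.
Supply in terms of Pb becomes xs = -286 + 9(Pb + 17) = -133 + 9Pb. Setting this equal to demand: 671 - 2.4Pb = -133 + 9Pb, so Pb = 1340/19.
Sellers receive Ps = 1340/19 + 17 = 1663/19; x' = 671 − 2.4·(1340/19) = 9533/19.
Buyers' price falls by P* − Pb = 1595/19 − 1340/19 = 255/19; sellers' price rises by Ps − P* = 1663/19 − 1595/19 = 68/19.
So consumers capture (255/19)/17 = 15/19 of each unit of subsidy.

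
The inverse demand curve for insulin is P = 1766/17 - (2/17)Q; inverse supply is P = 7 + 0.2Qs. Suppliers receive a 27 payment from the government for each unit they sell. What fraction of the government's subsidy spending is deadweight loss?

DWL / government spending = 17/156

Pre-subsidy: 1766/17 - (2/17)Q = 7 + 0.2Q gives Q* = 305 and P* = 68.
With the subsidy, sellers receive Ps = Pb + 27 for each unit, where Pb is the price buyers pay.
On the curves, Pb = 1766/17 - (2/17)Q and Ps = 7 + 0.2Q; the wedge Ps − Pb = 27 gives 7 + 0.2Q − (1766/17 - (2/17)Q) = 27, so Q' = 390.
Then Pb = 1766/17 − (2/17)·390 = 58 and Ps = 7 + 0.2·390 = 85.
ΔCS = ½(305 + 390)(68 − 58) = 3475; ΔPS = ½(305 + 390)(85 − 68) = 5907.5.
Government spending = 27 × 390 = 10530.
DWL = ½ × 27 × (390 − 305) = 1147.5; fraction = 1147.5 / 10530 = 17/156.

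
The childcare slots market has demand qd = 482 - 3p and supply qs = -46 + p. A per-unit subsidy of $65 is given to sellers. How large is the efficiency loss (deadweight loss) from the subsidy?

Pre-subsidy: 482 - 3p = -46 + p gives p* = 132, q* = 86.
With the subsidy, sellers receive ps = pb + 65 for each unit, where pb is the price buyers pay.
Supply in terms of pb becomes qs = -46 + 1(pb + 65) = 19 + pb. Setting this equal to demand: 482 - 3pb = 19 + pb, so pb = 115.75.
Sellers receive ps = 115.75 + 65 = 180.75; q' = 482 − 3·115.75 = 134.75.
The subsidy expands output by 134.75 − 86 = 48.75 past the efficient level; on those units the gap between marginal cost and willingness to pay runs from 0 up to 65.
DWL = ½ × 65 × 48.75 = 1584.375.

Deadweight loss = $1584.375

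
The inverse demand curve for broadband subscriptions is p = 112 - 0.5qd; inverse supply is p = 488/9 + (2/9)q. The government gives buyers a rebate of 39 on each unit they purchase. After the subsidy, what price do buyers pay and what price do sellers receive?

Pre-subsidy: 112 - 0.5q = 488/9 + (2/9)q gives q* = 80 and p* = 72.
With the rebate, buyers effectively pay pb = ps − 39, where ps is the price sellers receive.
On the curves, pb = 112 - 0.5q and ps = 488/9 + (2/9)q; the wedge ps − pb = 39 gives 488/9 + (2/9)q − (112 - 0.5q) = 39, so q' = 134.
Then pb = 112 − 0.5·134 = 45 and ps = 488/9 + (2/9)·134 = 84.

Buyers pay 45; sellers receive 84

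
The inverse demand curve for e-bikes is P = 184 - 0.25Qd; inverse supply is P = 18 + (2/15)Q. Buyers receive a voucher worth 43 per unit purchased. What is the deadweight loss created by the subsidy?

Deadweight loss = 55470/23

Pre-subsidy: 184 - 0.25Q = 18 + (2/15)Q gives Q* = 9960/23 and P* = 1742/23.
With the rebate, buyers effectively pay Pb = Ps − 43, where Ps is the price sellers receive.
On the curves, Pb = 184 - 0.25Q and Ps = 18 + (2/15)Q; the wedge Ps − Pb = 43 gives 18 + (2/15)Q − (184 - 0.25Q) = 43, so Q' = 12540/23.
Then Pb = 184 − 0.25·(12540/23) = 1097/23 and Ps = 18 + (2/15)·(12540/23) = 2086/23.
The subsidy expands output by 12540/23 − 9960/23 = 2580/23 past the efficient level; on those units the gap between marginal cost and willingness to pay runs from 0 up to 43.
DWL = ½ × 43 × 2580/23 = 55470/23.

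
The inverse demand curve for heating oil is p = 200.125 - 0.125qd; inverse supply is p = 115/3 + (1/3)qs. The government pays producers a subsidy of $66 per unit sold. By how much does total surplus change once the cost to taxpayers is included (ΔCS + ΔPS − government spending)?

Net change in total surplus = -$4752

Pre-subsidy: 200.125 - 0.125q = 115/3 + (1/3)q gives q* = 353 and p* = 156.
With the subsidy, sellers receive ps = pb + 66 for each unit, where pb is the price buyers pay.
On the curves, pb = 200.125 - 0.125q and ps = 115/3 + (1/3)q; the wedge ps − pb = 66 gives 115/3 + (1/3)q − (200.125 - 0.125q) = 66, so q' = 497.
Then pb = 200.125 − 0.125·497 = 138 and ps = 115/3 + (1/3)·497 = 204.
ΔCS = ½(353 + 497)(156 − 138) = 7650; ΔPS = ½(353 + 497)(204 − 156) = 20400.
Government spending = 66 × 497 = 32802.
Net change = 7650 + 20400 − 32802 = -4752. The loss equals the DWL triangle ½·66·144.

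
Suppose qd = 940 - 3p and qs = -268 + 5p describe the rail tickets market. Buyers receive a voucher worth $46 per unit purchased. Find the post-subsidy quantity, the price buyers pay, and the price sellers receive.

Pre-subsidy: 940 - 3p = -268 + 5p gives p* = 151, q* = 487.
With the rebate, buyers effectively pay pb = ps − 46, where ps is the price sellers receive.
Demand in terms of ps becomes qd = 940 − 3(ps − 46) = 1078 - 3ps. Setting this equal to supply: 1078 - 3ps = -268 + 5ps, so ps = 168.25.
Buyers pay pb = 168.25 − 46 = 122.25; q' = -268 + 5·168.25 = 573.25.

q' = 573.25; buyers pay $122.25; sellers receive $168.25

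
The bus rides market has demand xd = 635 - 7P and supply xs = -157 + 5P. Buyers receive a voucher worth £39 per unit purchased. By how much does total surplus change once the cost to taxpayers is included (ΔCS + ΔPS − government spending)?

Net change in total surplus = -£2218.125

Pre-subsidy: 635 - 7P = -157 + 5P gives P* = 66, x* = 173.
With the rebate, buyers effectively pay Pb = Ps − 39, where Ps is the price sellers receive.
Demand in terms of Ps becomes xd = 635 − 7(Ps − 39) = 908 - 7Ps. Setting this equal to supply: 908 - 7Ps = -157 + 5Ps, so Ps = 88.75.
Buyers pay Pb = 88.75 − 39 = 49.75; x' = -157 + 5·88.75 = 286.75.
ΔCS = ½(173 + 286.75)(66 − 49.75) = 3735.46875; ΔPS = ½(173 + 286.75)(88.75 − 66) = 5229.65625.
Government spending = 39 × 286.75 = 11183.25.
Net change = 3735.46875 + 5229.65625 − 11183.25 = -2218.125. The loss equals the DWL triangle ½·39·113.75.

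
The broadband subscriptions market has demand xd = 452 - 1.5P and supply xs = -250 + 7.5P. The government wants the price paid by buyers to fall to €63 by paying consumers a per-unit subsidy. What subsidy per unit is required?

At a buyer price of 63, quantity demanded is 452 − 1.5·63 = 357.5.
Sellers supply 357.5 only when they receive Ps with -250 + 7.5·Ps = 357.5, i.e. Ps = 81.
s = Ps − Pb = 81 − 63 = 18.

Required subsidy s = €18 per unit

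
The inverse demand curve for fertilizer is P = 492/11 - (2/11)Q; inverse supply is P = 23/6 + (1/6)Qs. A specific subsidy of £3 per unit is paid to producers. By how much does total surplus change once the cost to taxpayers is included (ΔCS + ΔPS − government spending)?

Net change in total surplus = -297/23

Pre-subsidy: 492/11 - (2/11)Q = 23/6 + (1/6)Q gives Q* = 2699/23 and P* = 538/23.
With the subsidy, sellers receive Ps = Pb + 3 for each unit, where Pb is the price buyers pay.
On the curves, Pb = 492/11 - (2/11)Q and Ps = 23/6 + (1/6)Q; the wedge Ps − Pb = 3 gives 23/6 + (1/6)Q − (492/11 - (2/11)Q) = 3, so Q' = 2897/23.
Then Pb = 492/11 − (2/11)·(2897/23) = 502/23 and Ps = 23/6 + (1/6)·(2897/23) = 571/23.
ΔCS = ½(2699/23 + 2897/23)(538/23 − 502/23) = 100728/529; ΔPS = ½(2699/23 + 2897/23)(571/23 − 538/23) = 92334/529.
Government spending = 3 × 2897/23 = 8691/23.
Net change = 100728/529 + 92334/529 − 8691/23 = -297/23. The loss equals the DWL triangle ½·3·198/23.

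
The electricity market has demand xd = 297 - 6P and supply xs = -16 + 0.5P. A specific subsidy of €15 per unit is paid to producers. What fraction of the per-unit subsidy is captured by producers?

Producer share = 12/13

Pre-subsidy: 297 - 6P = -16 + 0.5P gives P* = 626/13, x* = 105/13.
With the subsidy, sellers receive Ps = Pb + 15 for each unit, where Pb is the price buyers pay.
Supply in terms of Pb becomes xs = -16 + 0.5(Pb + 15) = -8.5 + 0.5Pb. Setting this equal to demand: 297 - 6Pb = -8.5 + 0.5Pb, so Pb = 47.
Sellers receive Ps = 47 + 15 = 62; x' = 297 − 6·47 = 15.
Buyers' price falls by P* − Pb = 626/13 − 47 = 15/13; sellers' price rises by Ps − P* = 62 − 626/13 = 180/13.
So producers capture (180/13)/15 = 12/13 of each unit of subsidy.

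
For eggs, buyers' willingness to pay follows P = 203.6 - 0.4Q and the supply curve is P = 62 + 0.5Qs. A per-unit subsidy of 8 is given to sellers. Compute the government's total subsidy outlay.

Government cost = 11968/9

Pre-subsidy: 203.6 - 0.4Q = 62 + 0.5Q gives Q* = 472/3 and P* = 422/3.
With the subsidy, sellers receive Ps = Pb + 8 for each unit, where Pb is the price buyers pay.
On the curves, Pb = 203.6 - 0.4Q and Ps = 62 + 0.5Q; the wedge Ps − Pb = 8 gives 62 + 0.5Q − (203.6 - 0.4Q) = 8, so Q' = 1496/9.
Then Pb = 203.6 − 0.4·(1496/9) = 1234/9 and Ps = 62 + 0.5·(1496/9) = 1306/9.
Government outlay = subsidy × quantity = 8 × 1496/9 = 11968/9.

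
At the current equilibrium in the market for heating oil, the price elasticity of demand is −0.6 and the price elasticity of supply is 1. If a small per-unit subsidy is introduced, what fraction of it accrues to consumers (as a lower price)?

For a small subsidy around the equilibrium, the benefit split depends on the relative slopes, which at a point are proportional to the elasticities.
Buyer share = εs/(εs + |εd|) = 1/(1 + 0.6) = 0.625; seller share = |εd|/(εs + |εd|) = 0.375.

Consumer share = 0.625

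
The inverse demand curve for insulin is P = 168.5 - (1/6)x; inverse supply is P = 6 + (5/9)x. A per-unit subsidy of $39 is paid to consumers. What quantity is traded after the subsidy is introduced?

Pre-subsidy: 168.5 - (1/6)x = 6 + (5/9)x gives x* = 225 and P* = 131.
With the rebate, buyers effectively pay Pb = Ps − 39, where Ps is the price sellers receive.
On the curves, Pb = 168.5 - (1/6)x and Ps = 6 + (5/9)x; the wedge Ps − Pb = 39 gives 6 + (5/9)x − (168.5 - (1/6)x) = 39, so x' = 279.
Then Pb = 168.5 − (1/6)·279 = 122 and Ps = 6 + (5/9)·279 = 161.

x' = 279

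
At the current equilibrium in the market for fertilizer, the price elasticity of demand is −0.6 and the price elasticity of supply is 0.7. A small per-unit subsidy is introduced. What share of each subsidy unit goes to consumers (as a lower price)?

For a small subsidy around the equilibrium, the benefit split depends on the relative slopes, which at a point are proportional to the elasticities.
Buyer share = εs/(εs + |εd|) = 0.7/(0.7 + 0.6) = 7/13; seller share = |εd|/(εs + |εd|) = 6/13.

Consumer share = 7/13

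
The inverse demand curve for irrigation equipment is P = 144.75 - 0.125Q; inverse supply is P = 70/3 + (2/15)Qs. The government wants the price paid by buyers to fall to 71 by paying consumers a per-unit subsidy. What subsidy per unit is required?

At a buyer price of 71, quantity demanded is 1158 − 8·71 = 590.
Sellers supply 590 only when they receive Ps = 70/3 + (2/15)·590 = 102.
s = Ps − Pb = 102 − 71 = 31.

Required subsidy s = 31 per unit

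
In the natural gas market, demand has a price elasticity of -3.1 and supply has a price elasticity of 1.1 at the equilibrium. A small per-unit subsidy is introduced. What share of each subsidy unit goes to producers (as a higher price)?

Producer share = 31/42

For a small subsidy around the equilibrium, the benefit split depends on the relative slopes, which at a point are proportional to the elasticities.
Buyer share = εs/(εs + |εd|) = 1.1/(1.1 + 3.1) = 11/42; seller share = |εd|/(εs + |εd|) = 31/42.
So producers capture 31/42 of the subsidy.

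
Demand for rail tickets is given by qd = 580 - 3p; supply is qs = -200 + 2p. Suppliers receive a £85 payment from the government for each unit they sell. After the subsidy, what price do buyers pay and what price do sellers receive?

Buyers pay £122; sellers receive £207

Pre-subsidy: 580 - 3p = -200 + 2p gives p* = 156, q* = 112.
With the subsidy, sellers receive ps = pb + 85 for each unit, where pb is the price buyers pay.
Supply in terms of pb becomes qs = -200 + 2(pb + 85) = -30 + 2pb. Setting this equal to demand: 580 - 3pb = -30 + 2pb, so pb = 122.
Sellers receive ps = 122 + 85 = 207; q' = 580 − 3·122 = 214.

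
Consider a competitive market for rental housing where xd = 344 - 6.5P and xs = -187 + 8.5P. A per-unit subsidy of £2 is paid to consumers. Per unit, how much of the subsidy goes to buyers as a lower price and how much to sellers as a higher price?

Pre-subsidy: 344 - 6.5P = -187 + 8.5P gives P* = 35.4, x* = 113.9.
With the rebate, buyers effectively pay Pb = Ps − 2, where Ps is the price sellers receive.
Demand in terms of Ps becomes xd = 344 − 6.5(Ps − 2) = 357 - 6.5Ps. Setting this equal to supply: 357 - 6.5Ps = -187 + 8.5Ps, so Ps = 544/15.
Buyers pay Pb = 544/15 − 2 = 514/15; x' = -187 + 8.5·(544/15) = 1819/15.
Buyers' price falls by P* − Pb = 35.4 − 514/15 = 17/15; sellers' price rises by Ps − P* = 544/15 − 35.4 = 13/15.

Buyers gain 17/15 per unit; sellers gain 13/15 per unit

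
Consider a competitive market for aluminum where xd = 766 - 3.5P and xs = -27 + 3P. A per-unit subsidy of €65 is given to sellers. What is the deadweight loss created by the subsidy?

Deadweight loss = €3412.5

Pre-subsidy: 766 - 3.5P = -27 + 3P gives P* = 122, x* = 339.
With the subsidy, sellers receive Ps = Pb + 65 for each unit, where Pb is the price buyers pay.
Supply in terms of Pb becomes xs = -27 + 3(Pb + 65) = 168 + 3Pb. Setting this equal to demand: 766 - 3.5Pb = 168 + 3Pb, so Pb = 92.
Sellers receive Ps = 92 + 65 = 157; x' = 766 − 3.5·92 = 444.
The subsidy expands output by 444 − 339 = 105 past the efficient level; on those units the gap between marginal cost and willingness to pay runs from 0 up to 65.
DWL = ½ × 65 × 105 = 3412.5.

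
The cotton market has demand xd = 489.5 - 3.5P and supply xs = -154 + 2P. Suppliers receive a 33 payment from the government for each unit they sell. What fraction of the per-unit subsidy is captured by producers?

Pre-subsidy: 489.5 - 3.5P = -154 + 2P gives P* = 117, x* = 80.
With the subsidy, sellers receive Ps = Pb + 33 for each unit, where Pb is the price buyers pay.
Supply in terms of Pb becomes xs = -154 + 2(Pb + 33) = -88 + 2Pb. Setting this equal to demand: 489.5 - 3.5Pb = -88 + 2Pb, so Pb = 105.
Sellers receive Ps = 105 + 33 = 138; x' = 489.5 − 3.5·105 = 122.
Buyers' price falls by P* − Pb = 117 − 105 = 12; sellers' price rises by Ps − P* = 138 − 117 = 21.
So producers capture 21/33 = 7/11 of each unit of subsidy.

Producer share = 7/11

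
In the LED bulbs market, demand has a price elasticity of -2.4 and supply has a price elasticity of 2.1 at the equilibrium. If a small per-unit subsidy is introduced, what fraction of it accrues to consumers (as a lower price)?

Consumer share = 7/15

For a small subsidy around the equilibrium, the benefit split depends on the relative slopes, which at a point are proportional to the elasticities.
Buyer share = εs/(εs + |εd|) = 2.1/(2.1 + 2.4) = 7/15; seller share = |εd|/(εs + |εd|) = 8/15.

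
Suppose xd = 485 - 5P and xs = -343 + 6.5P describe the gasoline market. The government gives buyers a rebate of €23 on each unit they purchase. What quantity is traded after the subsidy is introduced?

x' = 190

Pre-subsidy: 485 - 5P = -343 + 6.5P gives P* = 72, x* = 125.
With the rebate, buyers effectively pay Pb = Ps − 23, where Ps is the price sellers receive.
Demand in terms of Ps becomes xd = 485 − 5(Ps − 23) = 600 - 5Ps. Setting this equal to supply: 600 - 5Ps = -343 + 6.5Ps, so Ps = 82.
Buyers pay Pb = 82 − 23 = 59; x' = -343 + 6.5·82 = 190.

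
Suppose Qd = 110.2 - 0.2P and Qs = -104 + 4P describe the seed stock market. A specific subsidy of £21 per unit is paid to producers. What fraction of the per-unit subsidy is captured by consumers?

Consumer share = 20/21

Pre-subsidy: 110.2 - 0.2P = -104 + 4P gives P* = 51, Q* = 100.
With the subsidy, sellers receive Ps = Pb + 21 for each unit, where Pb is the price buyers pay.
Supply in terms of Pb becomes Qs = -104 + 4(Pb + 21) = -20 + 4Pb. Setting this equal to demand: 110.2 - 0.2Pb = -20 + 4Pb, so Pb = 31.
Sellers receive Ps = 31 + 21 = 52; Q' = 110.2 − 0.2·31 = 104.
Buyers' price falls by P* − Pb = 51 − 31 = 20; sellers' price rises by Ps − P* = 52 − 51 = 1.
So consumers capture 20/21 = 20/21 of each unit of subsidy.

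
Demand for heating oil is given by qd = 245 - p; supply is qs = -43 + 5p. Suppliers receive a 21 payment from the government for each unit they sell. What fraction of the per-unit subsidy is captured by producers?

Pre-subsidy: 245 - p = -43 + 5p gives p* = 48, q* = 197.
With the subsidy, sellers receive ps = pb + 21 for each unit, where pb is the price buyers pay.
Supply in terms of pb becomes qs = -43 + 5(pb + 21) = 62 + 5pb. Setting this equal to demand: 245 - pb = 62 + 5pb, so pb = 30.5.
Sellers receive ps = 30.5 + 21 = 51.5; q' = 245 − 1·30.5 = 214.5.
Buyers' price falls by p* − pb = 48 − 30.5 = 17.5; sellers' price rises by ps − p* = 51.5 − 48 = 3.5.
So producers capture 3.5/21 = 1/6 of each unit of subsidy.

Producer share = 1/6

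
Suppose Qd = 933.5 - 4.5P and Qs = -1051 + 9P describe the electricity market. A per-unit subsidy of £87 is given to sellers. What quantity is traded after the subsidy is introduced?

Q' = 533

Pre-subsidy: 933.5 - 4.5P = -1051 + 9P gives P* = 147, Q* = 272.
With the subsidy, sellers receive Ps = Pb + 87 for each unit, where Pb is the price buyers pay.
Supply in terms of Pb becomes Qs = -1051 + 9(Pb + 87) = -268 + 9Pb. Setting this equal to demand: 933.5 - 4.5Pb = -268 + 9Pb, so Pb = 89.
Sellers receive Ps = 89 + 87 = 176; Q' = 933.5 − 4.5·89 = 533.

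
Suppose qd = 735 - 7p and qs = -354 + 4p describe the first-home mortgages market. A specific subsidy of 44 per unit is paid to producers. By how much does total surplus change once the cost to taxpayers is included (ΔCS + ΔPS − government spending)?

Pre-subsidy: 735 - 7p = -354 + 4p gives p* = 99, q* = 42.
With the subsidy, sellers receive ps = pb + 44 for each unit, where pb is the price buyers pay.
Supply in terms of pb becomes qs = -354 + 4(pb + 44) = -178 + 4pb. Setting this equal to demand: 735 - 7pb = -178 + 4pb, so pb = 83.
Sellers receive ps = 83 + 44 = 127; q' = 735 − 7·83 = 154.
ΔCS = ½(42 + 154)(99 − 83) = 1568; ΔPS = ½(42 + 154)(127 − 99) = 2744.
Government spending = 44 × 154 = 6776.
Net change = 1568 + 2744 − 6776 = -2464. The loss equals the DWL triangle ½·44·112.

Net change in total surplus = -2464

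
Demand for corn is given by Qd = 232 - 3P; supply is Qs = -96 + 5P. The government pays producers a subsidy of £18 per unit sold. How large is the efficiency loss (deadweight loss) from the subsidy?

Deadweight loss = £303.75

Pre-subsidy: 232 - 3P = -96 + 5P gives P* = 41, Q* = 109.
With the subsidy, sellers receive Ps = Pb + 18 for each unit, where Pb is the price buyers pay.
Supply in terms of Pb becomes Qs = -96 + 5(Pb + 18) = -6 + 5Pb. Setting this equal to demand: 232 - 3Pb = -6 + 5Pb, so Pb = 29.75.
Sellers receive Ps = 29.75 + 18 = 47.75; Q' = 232 − 3·29.75 = 142.75.
The subsidy expands output by 142.75 − 109 = 33.75 past the efficient level; on those units the gap between marginal cost and willingness to pay runs from 0 up to 18.
DWL = ½ × 18 × 33.75 = 303.75.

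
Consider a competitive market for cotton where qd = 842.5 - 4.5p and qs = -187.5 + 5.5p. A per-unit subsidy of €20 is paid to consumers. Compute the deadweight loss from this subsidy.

Pre-subsidy: 842.5 - 4.5p = -187.5 + 5.5p gives p* = 103, q* = 379.
With the rebate, buyers effectively pay pb = ps − 20, where ps is the price sellers receive.
Demand in terms of ps becomes qd = 842.5 − 4.5(ps − 20) = 932.5 - 4.5ps. Setting this equal to supply: 932.5 - 4.5ps = -187.5 + 5.5ps, so ps = 112.
Buyers pay pb = 112 − 20 = 92; q' = -187.5 + 5.5·112 = 428.5.
The subsidy expands output by 428.5 − 379 = 49.5 past the efficient level; on those units the gap between marginal cost and willingness to pay runs from 0 up to 20.
DWL = ½ × 20 × 49.5 = 495.

Deadweight loss = €495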